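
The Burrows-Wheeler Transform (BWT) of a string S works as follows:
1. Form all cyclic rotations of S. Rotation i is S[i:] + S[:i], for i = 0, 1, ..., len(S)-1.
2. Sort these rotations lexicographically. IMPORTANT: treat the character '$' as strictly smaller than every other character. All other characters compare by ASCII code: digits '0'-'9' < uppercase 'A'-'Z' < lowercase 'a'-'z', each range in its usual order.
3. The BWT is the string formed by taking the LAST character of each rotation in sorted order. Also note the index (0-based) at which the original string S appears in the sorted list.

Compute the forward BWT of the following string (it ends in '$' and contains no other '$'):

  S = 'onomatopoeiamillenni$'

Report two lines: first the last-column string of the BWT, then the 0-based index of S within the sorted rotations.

All 21 rotations (rotation i = S[i:]+S[:i]):
  rot[0] = onomatopoeiamillenni$
  rot[1] = nomatopoeiamillenni$o
  rot[2] = omatopoeiamillenni$on
  rot[3] = matopoeiamillenni$ono
  rot[4] = atopoeiamillenni$onom
  rot[5] = topoeiamillenni$onoma
  rot[6] = opoeiamillenni$onomat
  rot[7] = poeiamillenni$onomato
  rot[8] = oeiamillenni$onomatop
  rot[9] = eiamillenni$onomatopo
  rot[10] = iamillenni$onomatopoe
  rot[11] = amillenni$onomatopoei
  rot[12] = millenni$onomatopoeia
  rot[13] = illenni$onomatopoeiam
  rot[14] = llenni$onomatopoeiami
  rot[15] = lenni$onomatopoeiamil
  rot[16] = enni$onomatopoeiamill
  rot[17] = nni$onomatopoeiamille
  rot[18] = ni$onomatopoeiamillen
  rot[19] = i$onomatopoeiamillenn
  rot[20] = $onomatopoeiamillenni
Sorted (with $ < everything):
  sorted[0] = $onomatopoeiamillenni  (last char: 'i')
  sorted[1] = amillenni$onomatopoei  (last char: 'i')
  sorted[2] = atopoeiamillenni$onom  (last char: 'm')
  sorted[3] = eiamillenni$onomatopo  (last char: 'o')
  sorted[4] = enni$onomatopoeiamill  (last char: 'l')
  sorted[5] = i$onomatopoeiamillenn  (last char: 'n')
  sorted[6] = iamillenni$onomatopoe  (last char: 'e')
  sorted[7] = illenni$onomatopoeiam  (last char: 'm')
  sorted[8] = lenni$onomatopoeiamil  (last char: 'l')
  sorted[9] = llenni$onomatopoeiami  (last char: 'i')
  sorted[10] = matopoeiamillenni$ono  (last char: 'o')
  sorted[11] = millenni$onomatopoeia  (last char: 'a')
  sorted[12] = ni$onomatopoeiamillen  (last char: 'n')
  sorted[13] = nni$onomatopoeiamille  (last char: 'e')
  sorted[14] = nomatopoeiamillenni$o  (last char: 'o')
  sorted[15] = oeiamillenni$onomatop  (last char: 'p')
  sorted[16] = omatopoeiamillenni$on  (last char: 'n')
  sorted[17] = onomatopoeiamillenni$  (last char: '$')
  sorted[18] = opoeiamillenni$onomat  (last char: 't')
  sorted[19] = poeiamillenni$onomato  (last char: 'o')
  sorted[20] = topoeiamillenni$onoma  (last char: 'a')
Last column: iimolnemlioaneopn$toa
Original string S is at sorted index 17

Answer: iimolnemlioaneopn$toa
17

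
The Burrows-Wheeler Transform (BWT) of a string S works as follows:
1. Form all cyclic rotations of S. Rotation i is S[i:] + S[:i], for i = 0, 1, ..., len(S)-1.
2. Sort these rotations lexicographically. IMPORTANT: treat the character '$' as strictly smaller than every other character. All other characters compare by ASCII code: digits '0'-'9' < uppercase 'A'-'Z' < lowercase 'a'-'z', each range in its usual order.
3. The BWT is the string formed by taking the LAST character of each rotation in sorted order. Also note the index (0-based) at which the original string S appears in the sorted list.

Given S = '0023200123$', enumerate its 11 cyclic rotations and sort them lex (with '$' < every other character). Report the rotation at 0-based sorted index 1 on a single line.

Answer: 00123$00232

Derivation:
All 11 rotations (rotation i = S[i:]+S[:i]):
  rot[0] = 0023200123$
  rot[1] = 023200123$0
  rot[2] = 23200123$00
  rot[3] = 3200123$002
  rot[4] = 200123$0023
  rot[5] = 00123$00232
  rot[6] = 0123$002320
  rot[7] = 123$0023200
  rot[8] = 23$00232001
  rot[9] = 3$002320012
  rot[10] = $0023200123
Sorted (with $ < everything):
  sorted[0] = $0023200123
  sorted[1] = 00123$00232
  sorted[2] = 0023200123$
  sorted[3] = 0123$002320
  sorted[4] = 023200123$0
  sorted[5] = 123$0023200
  sorted[6] = 200123$0023
  sorted[7] = 23$00232001
  sorted[8] = 23200123$00
  sorted[9] = 3$002320012
  sorted[10] = 3200123$002
sorted[1] = 00123$00232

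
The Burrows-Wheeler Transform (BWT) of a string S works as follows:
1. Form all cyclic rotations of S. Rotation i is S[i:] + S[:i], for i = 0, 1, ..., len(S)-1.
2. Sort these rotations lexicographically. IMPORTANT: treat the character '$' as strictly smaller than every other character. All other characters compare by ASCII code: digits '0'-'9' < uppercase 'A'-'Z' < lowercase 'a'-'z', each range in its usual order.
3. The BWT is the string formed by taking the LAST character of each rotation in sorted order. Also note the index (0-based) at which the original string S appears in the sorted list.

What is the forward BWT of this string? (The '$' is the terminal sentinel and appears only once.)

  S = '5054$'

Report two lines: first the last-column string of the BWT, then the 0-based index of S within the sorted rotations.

Answer: 455$0
3

Derivation:
All 5 rotations (rotation i = S[i:]+S[:i]):
  rot[0] = 5054$
  rot[1] = 054$5
  rot[2] = 54$50
  rot[3] = 4$505
  rot[4] = $5054
Sorted (with $ < everything):
  sorted[0] = $5054  (last char: '4')
  sorted[1] = 054$5  (last char: '5')
  sorted[2] = 4$505  (last char: '5')
  sorted[3] = 5054$  (last char: '$')
  sorted[4] = 54$50  (last char: '0')
Last column: 455$0
Original string S is at sorted index 3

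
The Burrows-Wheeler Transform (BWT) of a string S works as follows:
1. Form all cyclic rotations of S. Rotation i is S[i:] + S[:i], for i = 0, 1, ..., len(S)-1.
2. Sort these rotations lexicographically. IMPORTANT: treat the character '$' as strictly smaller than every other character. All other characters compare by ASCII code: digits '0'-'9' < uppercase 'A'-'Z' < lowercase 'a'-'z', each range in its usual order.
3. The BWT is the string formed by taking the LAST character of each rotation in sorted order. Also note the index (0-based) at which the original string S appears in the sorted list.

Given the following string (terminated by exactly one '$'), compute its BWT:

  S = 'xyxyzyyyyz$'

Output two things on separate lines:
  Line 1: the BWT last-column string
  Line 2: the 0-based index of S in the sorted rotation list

All 11 rotations (rotation i = S[i:]+S[:i]):
  rot[0] = xyxyzyyyyz$
  rot[1] = yxyzyyyyz$x
  rot[2] = xyzyyyyz$xy
  rot[3] = yzyyyyz$xyx
  rot[4] = zyyyyz$xyxy
  rot[5] = yyyyz$xyxyz
  rot[6] = yyyz$xyxyzy
  rot[7] = yyz$xyxyzyy
  rot[8] = yz$xyxyzyyy
  rot[9] = z$xyxyzyyyy
  rot[10] = $xyxyzyyyyz
Sorted (with $ < everything):
  sorted[0] = $xyxyzyyyyz  (last char: 'z')
  sorted[1] = xyxyzyyyyz$  (last char: '$')
  sorted[2] = xyzyyyyz$xy  (last char: 'y')
  sorted[3] = yxyzyyyyz$x  (last char: 'x')
  sorted[4] = yyyyz$xyxyz  (last char: 'z')
  sorted[5] = yyyz$xyxyzy  (last char: 'y')
  sorted[6] = yyz$xyxyzyy  (last char: 'y')
  sorted[7] = yz$xyxyzyyy  (last char: 'y')
  sorted[8] = yzyyyyz$xyx  (last char: 'x')
  sorted[9] = z$xyxyzyyyy  (last char: 'y')
  sorted[10] = zyyyyz$xyxy  (last char: 'y')
Last column: z$yxzyyyxyy
Original string S is at sorted index 1

Answer: z$yxzyyyxyy
1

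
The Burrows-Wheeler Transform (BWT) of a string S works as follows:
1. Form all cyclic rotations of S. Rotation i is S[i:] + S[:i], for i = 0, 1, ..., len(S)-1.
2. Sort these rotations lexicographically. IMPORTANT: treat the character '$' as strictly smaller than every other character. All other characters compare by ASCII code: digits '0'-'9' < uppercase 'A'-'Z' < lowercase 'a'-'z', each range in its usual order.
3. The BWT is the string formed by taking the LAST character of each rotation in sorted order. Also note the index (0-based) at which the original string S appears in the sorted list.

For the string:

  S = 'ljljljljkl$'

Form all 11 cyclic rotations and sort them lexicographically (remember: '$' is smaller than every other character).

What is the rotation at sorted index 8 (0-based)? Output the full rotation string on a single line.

Answer: ljljkl$ljlj

Derivation:
All 11 rotations (rotation i = S[i:]+S[:i]):
  rot[0] = ljljljljkl$
  rot[1] = jljljljkl$l
  rot[2] = ljljljkl$lj
  rot[3] = jljljkl$ljl
  rot[4] = ljljkl$ljlj
  rot[5] = jljkl$ljljl
  rot[6] = ljkl$ljljlj
  rot[7] = jkl$ljljljl
  rot[8] = kl$ljljljlj
  rot[9] = l$ljljljljk
  rot[10] = $ljljljljkl
Sorted (with $ < everything):
  sorted[0] = $ljljljljkl
  sorted[1] = jkl$ljljljl
  sorted[2] = jljkl$ljljl
  sorted[3] = jljljkl$ljl
  sorted[4] = jljljljkl$l
  sorted[5] = kl$ljljljlj
  sorted[6] = l$ljljljljk
  sorted[7] = ljkl$ljljlj
  sorted[8] = ljljkl$ljlj
  sorted[9] = ljljljkl$lj
  sorted[10] = ljljljljkl$
sorted[8] = ljljkl$ljlj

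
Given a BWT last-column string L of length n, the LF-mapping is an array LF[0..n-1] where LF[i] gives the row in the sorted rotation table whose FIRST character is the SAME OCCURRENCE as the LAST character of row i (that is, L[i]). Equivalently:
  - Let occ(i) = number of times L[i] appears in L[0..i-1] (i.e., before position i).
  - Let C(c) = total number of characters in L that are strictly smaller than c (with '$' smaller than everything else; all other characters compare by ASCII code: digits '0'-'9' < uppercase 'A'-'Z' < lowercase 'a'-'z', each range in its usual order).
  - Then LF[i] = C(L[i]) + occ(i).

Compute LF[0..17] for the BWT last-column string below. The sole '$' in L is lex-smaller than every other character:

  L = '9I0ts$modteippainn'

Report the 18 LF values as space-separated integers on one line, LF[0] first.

Char counts: '$':1, '0':1, '9':1, 'I':1, 'a':1, 'd':1, 'e':1, 'i':2, 'm':1, 'n':2, 'o':1, 'p':2, 's':1, 't':2
C (first-col start): C('$')=0, C('0')=1, C('9')=2, C('I')=3, C('a')=4, C('d')=5, C('e')=6, C('i')=7, C('m')=9, C('n')=10, C('o')=12, C('p')=13, C('s')=15, C('t')=16
L[0]='9': occ=0, LF[0]=C('9')+0=2+0=2
L[1]='I': occ=0, LF[1]=C('I')+0=3+0=3
L[2]='0': occ=0, LF[2]=C('0')+0=1+0=1
L[3]='t': occ=0, LF[3]=C('t')+0=16+0=16
L[4]='s': occ=0, LF[4]=C('s')+0=15+0=15
L[5]='$': occ=0, LF[5]=C('$')+0=0+0=0
L[6]='m': occ=0, LF[6]=C('m')+0=9+0=9
L[7]='o': occ=0, LF[7]=C('o')+0=12+0=12
L[8]='d': occ=0, LF[8]=C('d')+0=5+0=5
L[9]='t': occ=1, LF[9]=C('t')+1=16+1=17
L[10]='e': occ=0, LF[10]=C('e')+0=6+0=6
L[11]='i': occ=0, LF[11]=C('i')+0=7+0=7
L[12]='p': occ=0, LF[12]=C('p')+0=13+0=13
L[13]='p': occ=1, LF[13]=C('p')+1=13+1=14
L[14]='a': occ=0, LF[14]=C('a')+0=4+0=4
L[15]='i': occ=1, LF[15]=C('i')+1=7+1=8
L[16]='n': occ=0, LF[16]=C('n')+0=10+0=10
L[17]='n': occ=1, LF[17]=C('n')+1=10+1=11

Answer: 2 3 1 16 15 0 9 12 5 17 6 7 13 14 4 8 10 11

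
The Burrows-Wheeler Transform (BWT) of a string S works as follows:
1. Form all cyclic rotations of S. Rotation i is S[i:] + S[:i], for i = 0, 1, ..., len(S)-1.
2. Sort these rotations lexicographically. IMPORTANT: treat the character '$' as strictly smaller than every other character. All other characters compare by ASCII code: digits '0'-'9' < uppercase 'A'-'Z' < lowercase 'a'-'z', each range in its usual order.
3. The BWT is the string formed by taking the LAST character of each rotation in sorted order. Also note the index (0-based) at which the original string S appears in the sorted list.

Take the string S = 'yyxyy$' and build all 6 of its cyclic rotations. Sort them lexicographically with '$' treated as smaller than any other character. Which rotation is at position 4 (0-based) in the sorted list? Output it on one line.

Answer: yy$yyx

Derivation:
All 6 rotations (rotation i = S[i:]+S[:i]):
  rot[0] = yyxyy$
  rot[1] = yxyy$y
  rot[2] = xyy$yy
  rot[3] = yy$yyx
  rot[4] = y$yyxy
  rot[5] = $yyxyy
Sorted (with $ < everything):
  sorted[0] = $yyxyy
  sorted[1] = xyy$yy
  sorted[2] = y$yyxy
  sorted[3] = yxyy$y
  sorted[4] = yy$yyx
  sorted[5] = yyxyy$
sorted[4] = yy$yyx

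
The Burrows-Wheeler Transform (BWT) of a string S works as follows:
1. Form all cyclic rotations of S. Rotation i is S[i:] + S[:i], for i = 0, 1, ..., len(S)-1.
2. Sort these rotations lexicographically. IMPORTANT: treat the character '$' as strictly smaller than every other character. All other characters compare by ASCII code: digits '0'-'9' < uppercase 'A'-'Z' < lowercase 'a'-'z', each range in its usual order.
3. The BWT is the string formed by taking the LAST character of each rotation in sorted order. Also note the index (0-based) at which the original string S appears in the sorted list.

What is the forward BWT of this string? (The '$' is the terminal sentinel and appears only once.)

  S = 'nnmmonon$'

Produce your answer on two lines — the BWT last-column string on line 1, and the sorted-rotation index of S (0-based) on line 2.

Answer: nnmon$onm
5

Derivation:
All 9 rotations (rotation i = S[i:]+S[:i]):
  rot[0] = nnmmonon$
  rot[1] = nmmonon$n
  rot[2] = mmonon$nn
  rot[3] = monon$nnm
  rot[4] = onon$nnmm
  rot[5] = non$nnmmo
  rot[6] = on$nnmmon
  rot[7] = n$nnmmono
  rot[8] = $nnmmonon
Sorted (with $ < everything):
  sorted[0] = $nnmmonon  (last char: 'n')
  sorted[1] = mmonon$nn  (last char: 'n')
  sorted[2] = monon$nnm  (last char: 'm')
  sorted[3] = n$nnmmono  (last char: 'o')
  sorted[4] = nmmonon$n  (last char: 'n')
  sorted[5] = nnmmonon$  (last char: '$')
  sorted[6] = non$nnmmo  (last char: 'o')
  sorted[7] = on$nnmmon  (last char: 'n')
  sorted[8] = onon$nnmm  (last char: 'm')
Last column: nnmon$onm
Original string S is at sorted index 5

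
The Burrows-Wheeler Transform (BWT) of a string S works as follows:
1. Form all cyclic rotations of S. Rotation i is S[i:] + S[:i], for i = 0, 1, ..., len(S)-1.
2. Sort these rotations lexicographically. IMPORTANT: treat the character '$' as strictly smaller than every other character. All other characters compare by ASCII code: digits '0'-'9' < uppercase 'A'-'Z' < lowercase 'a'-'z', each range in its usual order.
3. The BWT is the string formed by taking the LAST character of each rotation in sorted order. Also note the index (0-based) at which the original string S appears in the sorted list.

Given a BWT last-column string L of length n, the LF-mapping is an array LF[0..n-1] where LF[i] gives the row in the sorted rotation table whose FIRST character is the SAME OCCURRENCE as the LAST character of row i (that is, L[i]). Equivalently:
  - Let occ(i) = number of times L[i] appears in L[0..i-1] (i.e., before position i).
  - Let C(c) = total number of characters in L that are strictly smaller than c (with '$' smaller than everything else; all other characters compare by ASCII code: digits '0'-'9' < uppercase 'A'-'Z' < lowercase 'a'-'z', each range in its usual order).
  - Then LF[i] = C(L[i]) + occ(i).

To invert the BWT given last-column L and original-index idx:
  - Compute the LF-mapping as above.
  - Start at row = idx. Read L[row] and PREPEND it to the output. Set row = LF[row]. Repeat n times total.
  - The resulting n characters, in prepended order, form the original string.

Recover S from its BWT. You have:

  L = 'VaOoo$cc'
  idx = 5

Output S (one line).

Answer: cocoaOV$

Derivation:
LF mapping: 2 3 1 6 7 0 4 5
Walk LF starting at row 5, prepending L[row]:
  step 1: row=5, L[5]='$', prepend. Next row=LF[5]=0
  step 2: row=0, L[0]='V', prepend. Next row=LF[0]=2
  step 3: row=2, L[2]='O', prepend. Next row=LF[2]=1
  step 4: row=1, L[1]='a', prepend. Next row=LF[1]=3
  step 5: row=3, L[3]='o', prepend. Next row=LF[3]=6
  step 6: row=6, L[6]='c', prepend. Next row=LF[6]=4
  step 7: row=4, L[4]='o', prepend. Next row=LF[4]=7
  step 8: row=7, L[7]='c', prepend. Next row=LF[7]=5
Reversed output: cocoaOV$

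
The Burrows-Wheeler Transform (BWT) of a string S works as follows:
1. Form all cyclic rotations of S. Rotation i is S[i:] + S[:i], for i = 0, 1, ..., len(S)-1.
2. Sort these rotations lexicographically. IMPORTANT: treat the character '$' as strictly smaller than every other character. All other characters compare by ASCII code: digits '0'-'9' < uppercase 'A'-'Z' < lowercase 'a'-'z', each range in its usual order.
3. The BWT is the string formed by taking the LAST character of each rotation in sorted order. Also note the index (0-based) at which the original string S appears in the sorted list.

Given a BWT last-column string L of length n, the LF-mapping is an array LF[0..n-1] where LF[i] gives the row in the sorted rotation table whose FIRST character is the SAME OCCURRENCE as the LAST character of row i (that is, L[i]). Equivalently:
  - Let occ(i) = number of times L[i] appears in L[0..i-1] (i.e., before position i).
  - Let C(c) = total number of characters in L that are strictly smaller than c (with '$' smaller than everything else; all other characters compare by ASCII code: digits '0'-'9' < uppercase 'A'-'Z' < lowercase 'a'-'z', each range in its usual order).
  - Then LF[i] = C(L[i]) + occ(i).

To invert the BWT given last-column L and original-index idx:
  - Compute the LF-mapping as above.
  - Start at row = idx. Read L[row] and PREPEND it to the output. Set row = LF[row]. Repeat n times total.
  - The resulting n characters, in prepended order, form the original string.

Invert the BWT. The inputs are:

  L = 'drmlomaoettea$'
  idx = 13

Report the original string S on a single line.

LF mapping: 3 11 7 6 9 8 1 10 4 12 13 5 2 0
Walk LF starting at row 13, prepending L[row]:
  step 1: row=13, L[13]='$', prepend. Next row=LF[13]=0
  step 2: row=0, L[0]='d', prepend. Next row=LF[0]=3
  step 3: row=3, L[3]='l', prepend. Next row=LF[3]=6
  step 4: row=6, L[6]='a', prepend. Next row=LF[6]=1
  step 5: row=1, L[1]='r', prepend. Next row=LF[1]=11
  step 6: row=11, L[11]='e', prepend. Next row=LF[11]=5
  step 7: row=5, L[5]='m', prepend. Next row=LF[5]=8
  step 8: row=8, L[8]='e', prepend. Next row=LF[8]=4
  step 9: row=4, L[4]='o', prepend. Next row=LF[4]=9
  step 10: row=9, L[9]='t', prepend. Next row=LF[9]=12
  step 11: row=12, L[12]='a', prepend. Next row=LF[12]=2
  step 12: row=2, L[2]='m', prepend. Next row=LF[2]=7
  step 13: row=7, L[7]='o', prepend. Next row=LF[7]=10
  step 14: row=10, L[10]='t', prepend. Next row=LF[10]=13
Reversed output: tomatoemerald$

Answer: tomatoemerald$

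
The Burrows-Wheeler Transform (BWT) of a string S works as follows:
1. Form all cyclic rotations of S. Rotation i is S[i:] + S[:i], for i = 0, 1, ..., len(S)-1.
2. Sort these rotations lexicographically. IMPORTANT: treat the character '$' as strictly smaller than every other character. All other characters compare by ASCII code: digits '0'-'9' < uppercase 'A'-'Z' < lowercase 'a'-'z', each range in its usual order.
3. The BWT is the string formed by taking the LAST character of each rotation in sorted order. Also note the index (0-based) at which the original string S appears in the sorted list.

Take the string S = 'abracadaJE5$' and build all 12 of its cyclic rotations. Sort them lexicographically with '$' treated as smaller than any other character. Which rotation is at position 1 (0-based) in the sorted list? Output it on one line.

All 12 rotations (rotation i = S[i:]+S[:i]):
  rot[0] = abracadaJE5$
  rot[1] = bracadaJE5$a
  rot[2] = racadaJE5$ab
  rot[3] = acadaJE5$abr
  rot[4] = cadaJE5$abra
  rot[5] = adaJE5$abrac
  rot[6] = daJE5$abraca
  rot[7] = aJE5$abracad
  rot[8] = JE5$abracada
  rot[9] = E5$abracadaJ
  rot[10] = 5$abracadaJE
  rot[11] = $abracadaJE5
Sorted (with $ < everything):
  sorted[0] = $abracadaJE5
  sorted[1] = 5$abracadaJE
  sorted[2] = E5$abracadaJ
  sorted[3] = JE5$abracada
  sorted[4] = aJE5$abracad
  sorted[5] = abracadaJE5$
  sorted[6] = acadaJE5$abr
  sorted[7] = adaJE5$abrac
  sorted[8] = bracadaJE5$a
  sorted[9] = cadaJE5$abra
  sorted[10] = daJE5$abraca
  sorted[11] = racadaJE5$ab
sorted[1] = 5$abracadaJE

Answer: 5$abracadaJE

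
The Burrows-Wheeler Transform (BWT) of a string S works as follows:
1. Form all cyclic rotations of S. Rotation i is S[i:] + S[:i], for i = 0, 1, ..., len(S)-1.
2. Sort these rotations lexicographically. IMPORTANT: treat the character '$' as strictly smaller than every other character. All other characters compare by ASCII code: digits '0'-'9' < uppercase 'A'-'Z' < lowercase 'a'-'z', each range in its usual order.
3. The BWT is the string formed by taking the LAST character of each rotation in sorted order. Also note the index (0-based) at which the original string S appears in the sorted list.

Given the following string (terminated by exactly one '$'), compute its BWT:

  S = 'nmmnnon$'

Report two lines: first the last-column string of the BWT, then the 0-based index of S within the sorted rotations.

Answer: nnmo$mnn
4

Derivation:
All 8 rotations (rotation i = S[i:]+S[:i]):
  rot[0] = nmmnnon$
  rot[1] = mmnnon$n
  rot[2] = mnnon$nm
  rot[3] = nnon$nmm
  rot[4] = non$nmmn
  rot[5] = on$nmmnn
  rot[6] = n$nmmnno
  rot[7] = $nmmnnon
Sorted (with $ < everything):
  sorted[0] = $nmmnnon  (last char: 'n')
  sorted[1] = mmnnon$n  (last char: 'n')
  sorted[2] = mnnon$nm  (last char: 'm')
  sorted[3] = n$nmmnno  (last char: 'o')
  sorted[4] = nmmnnon$  (last char: '$')
  sorted[5] = nnon$nmm  (last char: 'm')
  sorted[6] = non$nmmn  (last char: 'n')
  sorted[7] = on$nmmnn  (last char: 'n')
Last column: nnmo$mnn
Original string S is at sorted index 4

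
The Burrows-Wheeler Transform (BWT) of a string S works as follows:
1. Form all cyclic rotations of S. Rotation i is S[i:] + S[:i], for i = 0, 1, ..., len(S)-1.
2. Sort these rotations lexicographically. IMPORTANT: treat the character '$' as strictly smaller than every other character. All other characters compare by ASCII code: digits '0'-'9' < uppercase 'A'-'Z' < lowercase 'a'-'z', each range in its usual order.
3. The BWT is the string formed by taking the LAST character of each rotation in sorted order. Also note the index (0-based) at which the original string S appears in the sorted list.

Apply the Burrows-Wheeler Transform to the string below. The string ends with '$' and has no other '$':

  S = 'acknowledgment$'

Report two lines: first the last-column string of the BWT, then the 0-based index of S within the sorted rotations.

Answer: t$aelmdcwgkenno
1

Derivation:
All 15 rotations (rotation i = S[i:]+S[:i]):
  rot[0] = acknowledgment$
  rot[1] = cknowledgment$a
  rot[2] = knowledgment$ac
  rot[3] = nowledgment$ack
  rot[4] = owledgment$ackn
  rot[5] = wledgment$ackno
  rot[6] = ledgment$acknow
  rot[7] = edgment$acknowl
  rot[8] = dgment$acknowle
  rot[9] = gment$acknowled
  rot[10] = ment$acknowledg
  rot[11] = ent$acknowledgm
  rot[12] = nt$acknowledgme
  rot[13] = t$acknowledgmen
  rot[14] = $acknowledgment
Sorted (with $ < everything):
  sorted[0] = $acknowledgment  (last char: 't')
  sorted[1] = acknowledgment$  (last char: '$')
  sorted[2] = cknowledgment$a  (last char: 'a')
  sorted[3] = dgment$acknowle  (last char: 'e')
  sorted[4] = edgment$acknowl  (last char: 'l')
  sorted[5] = ent$acknowledgm  (last char: 'm')
  sorted[6] = gment$acknowled  (last char: 'd')
  sorted[7] = knowledgment$ac  (last char: 'c')
  sorted[8] = ledgment$acknow  (last char: 'w')
  sorted[9] = ment$acknowledg  (last char: 'g')
  sorted[10] = nowledgment$ack  (last char: 'k')
  sorted[11] = nt$acknowledgme  (last char: 'e')
  sorted[12] = owledgment$ackn  (last char: 'n')
  sorted[13] = t$acknowledgmen  (last char: 'n')
  sorted[14] = wledgment$ackno  (last char: 'o')
Last column: t$aelmdcwgkenno
Original string S is at sorted index 1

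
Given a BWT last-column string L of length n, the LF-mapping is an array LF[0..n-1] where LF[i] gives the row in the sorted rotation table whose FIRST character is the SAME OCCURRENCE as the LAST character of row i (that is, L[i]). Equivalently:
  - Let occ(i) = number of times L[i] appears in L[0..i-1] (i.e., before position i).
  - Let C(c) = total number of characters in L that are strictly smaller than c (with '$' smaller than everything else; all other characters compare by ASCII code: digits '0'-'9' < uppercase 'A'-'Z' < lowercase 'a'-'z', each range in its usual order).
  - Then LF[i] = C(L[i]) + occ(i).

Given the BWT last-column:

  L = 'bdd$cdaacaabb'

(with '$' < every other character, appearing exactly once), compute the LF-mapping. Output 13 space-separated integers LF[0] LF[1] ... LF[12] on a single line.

Char counts: '$':1, 'a':4, 'b':3, 'c':2, 'd':3
C (first-col start): C('$')=0, C('a')=1, C('b')=5, C('c')=8, C('d')=10
L[0]='b': occ=0, LF[0]=C('b')+0=5+0=5
L[1]='d': occ=0, LF[1]=C('d')+0=10+0=10
L[2]='d': occ=1, LF[2]=C('d')+1=10+1=11
L[3]='$': occ=0, LF[3]=C('$')+0=0+0=0
L[4]='c': occ=0, LF[4]=C('c')+0=8+0=8
L[5]='d': occ=2, LF[5]=C('d')+2=10+2=12
L[6]='a': occ=0, LF[6]=C('a')+0=1+0=1
L[7]='a': occ=1, LF[7]=C('a')+1=1+1=2
L[8]='c': occ=1, LF[8]=C('c')+1=8+1=9
L[9]='a': occ=2, LF[9]=C('a')+2=1+2=3
L[10]='a': occ=3, LF[10]=C('a')+3=1+3=4
L[11]='b': occ=1, LF[11]=C('b')+1=5+1=6
L[12]='b': occ=2, LF[12]=C('b')+2=5+2=7

Answer: 5 10 11 0 8 12 1 2 9 3 4 6 7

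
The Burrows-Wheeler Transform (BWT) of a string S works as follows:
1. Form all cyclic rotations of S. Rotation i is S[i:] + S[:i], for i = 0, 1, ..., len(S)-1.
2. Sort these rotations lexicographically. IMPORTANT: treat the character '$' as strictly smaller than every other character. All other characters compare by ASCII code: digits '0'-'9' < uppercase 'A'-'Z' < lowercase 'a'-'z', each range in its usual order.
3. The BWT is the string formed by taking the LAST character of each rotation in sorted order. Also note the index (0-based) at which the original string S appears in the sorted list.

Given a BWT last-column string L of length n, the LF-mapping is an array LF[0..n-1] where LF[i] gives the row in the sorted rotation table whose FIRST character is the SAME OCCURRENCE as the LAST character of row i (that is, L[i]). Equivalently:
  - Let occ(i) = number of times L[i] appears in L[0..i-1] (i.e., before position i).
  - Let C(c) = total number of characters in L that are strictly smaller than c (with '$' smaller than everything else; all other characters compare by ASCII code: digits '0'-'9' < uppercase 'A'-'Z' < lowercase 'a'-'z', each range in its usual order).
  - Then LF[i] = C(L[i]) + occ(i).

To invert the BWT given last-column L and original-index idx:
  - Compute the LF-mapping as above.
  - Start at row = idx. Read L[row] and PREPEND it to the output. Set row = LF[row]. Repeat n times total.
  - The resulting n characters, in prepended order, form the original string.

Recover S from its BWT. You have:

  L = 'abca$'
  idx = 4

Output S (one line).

LF mapping: 1 3 4 2 0
Walk LF starting at row 4, prepending L[row]:
  step 1: row=4, L[4]='$', prepend. Next row=LF[4]=0
  step 2: row=0, L[0]='a', prepend. Next row=LF[0]=1
  step 3: row=1, L[1]='b', prepend. Next row=LF[1]=3
  step 4: row=3, L[3]='a', prepend. Next row=LF[3]=2
  step 5: row=2, L[2]='c', prepend. Next row=LF[2]=4
Reversed output: caba$

Answer: caba$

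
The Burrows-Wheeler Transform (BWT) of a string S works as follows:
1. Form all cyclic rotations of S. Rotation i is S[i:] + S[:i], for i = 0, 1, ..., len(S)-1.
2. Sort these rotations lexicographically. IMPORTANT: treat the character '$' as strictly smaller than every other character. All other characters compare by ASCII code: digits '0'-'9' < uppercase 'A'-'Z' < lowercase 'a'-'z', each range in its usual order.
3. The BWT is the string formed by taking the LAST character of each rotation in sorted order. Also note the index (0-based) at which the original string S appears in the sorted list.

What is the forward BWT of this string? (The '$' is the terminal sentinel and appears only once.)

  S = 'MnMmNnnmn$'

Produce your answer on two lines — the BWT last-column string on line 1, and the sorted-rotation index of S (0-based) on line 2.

All 10 rotations (rotation i = S[i:]+S[:i]):
  rot[0] = MnMmNnnmn$
  rot[1] = nMmNnnmn$M
  rot[2] = MmNnnmn$Mn
  rot[3] = mNnnmn$MnM
  rot[4] = Nnnmn$MnMm
  rot[5] = nnmn$MnMmN
  rot[6] = nmn$MnMmNn
  rot[7] = mn$MnMmNnn
  rot[8] = n$MnMmNnnm
  rot[9] = $MnMmNnnmn
Sorted (with $ < everything):
  sorted[0] = $MnMmNnnmn  (last char: 'n')
  sorted[1] = MmNnnmn$Mn  (last char: 'n')
  sorted[2] = MnMmNnnmn$  (last char: '$')
  sorted[3] = Nnnmn$MnMm  (last char: 'm')
  sorted[4] = mNnnmn$MnM  (last char: 'M')
  sorted[5] = mn$MnMmNnn  (last char: 'n')
  sorted[6] = n$MnMmNnnm  (last char: 'm')
  sorted[7] = nMmNnnmn$M  (last char: 'M')
  sorted[8] = nmn$MnMmNn  (last char: 'n')
  sorted[9] = nnmn$MnMmN  (last char: 'N')
Last column: nn$mMnmMnN
Original string S is at sorted index 2

Answer: nn$mMnmMnN
2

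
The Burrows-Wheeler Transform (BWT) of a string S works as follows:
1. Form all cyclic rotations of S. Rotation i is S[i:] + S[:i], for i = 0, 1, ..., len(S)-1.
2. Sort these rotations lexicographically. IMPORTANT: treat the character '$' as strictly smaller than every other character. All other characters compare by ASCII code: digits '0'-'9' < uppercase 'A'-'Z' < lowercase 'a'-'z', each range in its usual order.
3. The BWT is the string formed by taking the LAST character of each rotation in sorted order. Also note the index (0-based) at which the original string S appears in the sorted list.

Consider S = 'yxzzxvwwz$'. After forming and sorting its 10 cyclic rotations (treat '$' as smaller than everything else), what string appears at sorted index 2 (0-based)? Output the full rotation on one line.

All 10 rotations (rotation i = S[i:]+S[:i]):
  rot[0] = yxzzxvwwz$
  rot[1] = xzzxvwwz$y
  rot[2] = zzxvwwz$yx
  rot[3] = zxvwwz$yxz
  rot[4] = xvwwz$yxzz
  rot[5] = vwwz$yxzzx
  rot[6] = wwz$yxzzxv
  rot[7] = wz$yxzzxvw
  rot[8] = z$yxzzxvww
  rot[9] = $yxzzxvwwz
Sorted (with $ < everything):
  sorted[0] = $yxzzxvwwz
  sorted[1] = vwwz$yxzzx
  sorted[2] = wwz$yxzzxv
  sorted[3] = wz$yxzzxvw
  sorted[4] = xvwwz$yxzz
  sorted[5] = xzzxvwwz$y
  sorted[6] = yxzzxvwwz$
  sorted[7] = z$yxzzxvww
  sorted[8] = zxvwwz$yxz
  sorted[9] = zzxvwwz$yx
sorted[2] = wwz$yxzzxv

Answer: wwz$yxzzxv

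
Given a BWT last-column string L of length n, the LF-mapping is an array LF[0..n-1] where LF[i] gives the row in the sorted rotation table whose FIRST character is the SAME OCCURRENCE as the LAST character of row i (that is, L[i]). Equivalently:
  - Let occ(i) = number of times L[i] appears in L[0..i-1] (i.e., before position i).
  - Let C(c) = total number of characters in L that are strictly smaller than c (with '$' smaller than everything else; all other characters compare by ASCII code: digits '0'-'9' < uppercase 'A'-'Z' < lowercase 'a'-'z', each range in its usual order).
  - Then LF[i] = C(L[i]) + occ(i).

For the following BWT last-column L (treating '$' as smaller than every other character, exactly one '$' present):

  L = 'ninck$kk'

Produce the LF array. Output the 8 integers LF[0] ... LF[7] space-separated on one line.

Char counts: '$':1, 'c':1, 'i':1, 'k':3, 'n':2
C (first-col start): C('$')=0, C('c')=1, C('i')=2, C('k')=3, C('n')=6
L[0]='n': occ=0, LF[0]=C('n')+0=6+0=6
L[1]='i': occ=0, LF[1]=C('i')+0=2+0=2
L[2]='n': occ=1, LF[2]=C('n')+1=6+1=7
L[3]='c': occ=0, LF[3]=C('c')+0=1+0=1
L[4]='k': occ=0, LF[4]=C('k')+0=3+0=3
L[5]='$': occ=0, LF[5]=C('$')+0=0+0=0
L[6]='k': occ=1, LF[6]=C('k')+1=3+1=4
L[7]='k': occ=2, LF[7]=C('k')+2=3+2=5

Answer: 6 2 7 1 3 0 4 5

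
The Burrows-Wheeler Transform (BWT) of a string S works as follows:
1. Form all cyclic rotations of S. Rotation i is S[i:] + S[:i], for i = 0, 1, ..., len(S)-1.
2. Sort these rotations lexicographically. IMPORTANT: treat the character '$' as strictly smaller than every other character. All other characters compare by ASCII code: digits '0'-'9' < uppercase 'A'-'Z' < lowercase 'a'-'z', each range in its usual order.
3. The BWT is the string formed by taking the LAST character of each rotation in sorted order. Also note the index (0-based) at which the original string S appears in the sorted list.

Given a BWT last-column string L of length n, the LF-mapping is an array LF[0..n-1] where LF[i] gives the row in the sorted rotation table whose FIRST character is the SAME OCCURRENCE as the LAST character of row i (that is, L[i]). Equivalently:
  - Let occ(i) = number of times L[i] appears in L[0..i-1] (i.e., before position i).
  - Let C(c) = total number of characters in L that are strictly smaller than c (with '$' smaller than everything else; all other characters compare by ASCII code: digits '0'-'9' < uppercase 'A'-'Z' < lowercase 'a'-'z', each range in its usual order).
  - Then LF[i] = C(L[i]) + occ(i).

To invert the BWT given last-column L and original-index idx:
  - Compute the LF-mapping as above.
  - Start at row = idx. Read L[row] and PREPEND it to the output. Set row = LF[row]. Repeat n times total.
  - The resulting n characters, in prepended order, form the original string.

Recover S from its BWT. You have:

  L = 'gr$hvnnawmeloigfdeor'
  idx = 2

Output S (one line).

LF mapping: 6 16 0 8 18 12 13 1 19 11 3 10 14 9 7 5 2 4 15 17
Walk LF starting at row 2, prepending L[row]:
  step 1: row=2, L[2]='$', prepend. Next row=LF[2]=0
  step 2: row=0, L[0]='g', prepend. Next row=LF[0]=6
  step 3: row=6, L[6]='n', prepend. Next row=LF[6]=13
  step 4: row=13, L[13]='i', prepend. Next row=LF[13]=9
  step 5: row=9, L[9]='m', prepend. Next row=LF[9]=11
  step 6: row=11, L[11]='l', prepend. Next row=LF[11]=10
  step 7: row=10, L[10]='e', prepend. Next row=LF[10]=3
  step 8: row=3, L[3]='h', prepend. Next row=LF[3]=8
  step 9: row=8, L[8]='w', prepend. Next row=LF[8]=19
  step 10: row=19, L[19]='r', prepend. Next row=LF[19]=17
  step 11: row=17, L[17]='e', prepend. Next row=LF[17]=4
  step 12: row=4, L[4]='v', prepend. Next row=LF[4]=18
  step 13: row=18, L[18]='o', prepend. Next row=LF[18]=15
  step 14: row=15, L[15]='f', prepend. Next row=LF[15]=5
  step 15: row=5, L[5]='n', prepend. Next row=LF[5]=12
  step 16: row=12, L[12]='o', prepend. Next row=LF[12]=14
  step 17: row=14, L[14]='g', prepend. Next row=LF[14]=7
  step 18: row=7, L[7]='a', prepend. Next row=LF[7]=1
  step 19: row=1, L[1]='r', prepend. Next row=LF[1]=16
  step 20: row=16, L[16]='d', prepend. Next row=LF[16]=2
Reversed output: dragonfoverwhelming$

Answer: dragonfoverwhelming$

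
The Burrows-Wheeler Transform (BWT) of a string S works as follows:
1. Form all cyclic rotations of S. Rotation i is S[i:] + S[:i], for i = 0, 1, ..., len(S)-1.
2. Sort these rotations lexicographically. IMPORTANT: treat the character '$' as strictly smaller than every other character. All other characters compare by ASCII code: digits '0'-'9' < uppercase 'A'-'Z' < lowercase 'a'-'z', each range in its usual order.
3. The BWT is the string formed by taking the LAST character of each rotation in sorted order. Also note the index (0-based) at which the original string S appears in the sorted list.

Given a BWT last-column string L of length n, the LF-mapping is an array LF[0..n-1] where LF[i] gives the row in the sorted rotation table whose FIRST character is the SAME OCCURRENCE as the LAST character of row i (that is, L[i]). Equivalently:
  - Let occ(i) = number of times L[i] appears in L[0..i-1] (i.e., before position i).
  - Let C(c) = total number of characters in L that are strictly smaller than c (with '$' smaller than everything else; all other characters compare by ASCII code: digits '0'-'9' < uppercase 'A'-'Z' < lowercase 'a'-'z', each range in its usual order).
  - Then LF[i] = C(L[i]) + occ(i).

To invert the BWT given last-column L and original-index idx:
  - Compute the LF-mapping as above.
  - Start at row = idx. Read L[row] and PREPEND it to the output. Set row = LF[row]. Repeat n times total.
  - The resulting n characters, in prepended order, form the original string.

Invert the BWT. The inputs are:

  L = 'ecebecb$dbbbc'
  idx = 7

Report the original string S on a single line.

LF mapping: 10 6 11 1 12 7 2 0 9 3 4 5 8
Walk LF starting at row 7, prepending L[row]:
  step 1: row=7, L[7]='$', prepend. Next row=LF[7]=0
  step 2: row=0, L[0]='e', prepend. Next row=LF[0]=10
  step 3: row=10, L[10]='b', prepend. Next row=LF[10]=4
  step 4: row=4, L[4]='e', prepend. Next row=LF[4]=12
  step 5: row=12, L[12]='c', prepend. Next row=LF[12]=8
  step 6: row=8, L[8]='d', prepend. Next row=LF[8]=9
  step 7: row=9, L[9]='b', prepend. Next row=LF[9]=3
  step 8: row=3, L[3]='b', prepend. Next row=LF[3]=1
  step 9: row=1, L[1]='c', prepend. Next row=LF[1]=6
  step 10: row=6, L[6]='b', prepend. Next row=LF[6]=2
  step 11: row=2, L[2]='e', prepend. Next row=LF[2]=11
  step 12: row=11, L[11]='b', prepend. Next row=LF[11]=5
  step 13: row=5, L[5]='c', prepend. Next row=LF[5]=7
Reversed output: cbebcbbdcebe$

Answer: cbebcbbdcebe$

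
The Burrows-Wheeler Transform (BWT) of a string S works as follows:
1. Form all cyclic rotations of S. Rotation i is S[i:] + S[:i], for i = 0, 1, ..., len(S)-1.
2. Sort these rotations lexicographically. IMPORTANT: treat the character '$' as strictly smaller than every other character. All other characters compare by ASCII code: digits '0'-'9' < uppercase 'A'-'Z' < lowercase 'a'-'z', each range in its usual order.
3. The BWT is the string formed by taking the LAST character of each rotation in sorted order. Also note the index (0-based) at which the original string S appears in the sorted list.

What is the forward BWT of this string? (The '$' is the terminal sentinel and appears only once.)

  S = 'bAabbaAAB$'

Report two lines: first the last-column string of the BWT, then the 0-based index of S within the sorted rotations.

All 10 rotations (rotation i = S[i:]+S[:i]):
  rot[0] = bAabbaAAB$
  rot[1] = AabbaAAB$b
  rot[2] = abbaAAB$bA
  rot[3] = bbaAAB$bAa
  rot[4] = baAAB$bAab
  rot[5] = aAAB$bAabb
  rot[6] = AAB$bAabba
  rot[7] = AB$bAabbaA
  rot[8] = B$bAabbaAA
  rot[9] = $bAabbaAAB
Sorted (with $ < everything):
  sorted[0] = $bAabbaAAB  (last char: 'B')
  sorted[1] = AAB$bAabba  (last char: 'a')
  sorted[2] = AB$bAabbaA  (last char: 'A')
  sorted[3] = AabbaAAB$b  (last char: 'b')
  sorted[4] = B$bAabbaAA  (last char: 'A')
  sorted[5] = aAAB$bAabb  (last char: 'b')
  sorted[6] = abbaAAB$bA  (last char: 'A')
  sorted[7] = bAabbaAAB$  (last char: '$')
  sorted[8] = baAAB$bAab  (last char: 'b')
  sorted[9] = bbaAAB$bAa  (last char: 'a')
Last column: BaAbAbA$ba
Original string S is at sorted index 7

Answer: BaAbAbA$ba
7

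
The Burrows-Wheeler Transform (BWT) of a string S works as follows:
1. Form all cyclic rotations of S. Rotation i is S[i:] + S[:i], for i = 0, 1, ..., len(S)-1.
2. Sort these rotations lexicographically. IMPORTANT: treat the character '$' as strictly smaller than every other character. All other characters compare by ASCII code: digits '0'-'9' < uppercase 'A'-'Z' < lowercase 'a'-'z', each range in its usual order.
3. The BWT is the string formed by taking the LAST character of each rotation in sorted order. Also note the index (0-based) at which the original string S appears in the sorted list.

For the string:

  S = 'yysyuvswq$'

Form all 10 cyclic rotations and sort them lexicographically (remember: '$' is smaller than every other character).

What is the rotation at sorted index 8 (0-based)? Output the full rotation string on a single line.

All 10 rotations (rotation i = S[i:]+S[:i]):
  rot[0] = yysyuvswq$
  rot[1] = ysyuvswq$y
  rot[2] = syuvswq$yy
  rot[3] = yuvswq$yys
  rot[4] = uvswq$yysy
  rot[5] = vswq$yysyu
  rot[6] = swq$yysyuv
  rot[7] = wq$yysyuvs
  rot[8] = q$yysyuvsw
  rot[9] = $yysyuvswq
Sorted (with $ < everything):
  sorted[0] = $yysyuvswq
  sorted[1] = q$yysyuvsw
  sorted[2] = swq$yysyuv
  sorted[3] = syuvswq$yy
  sorted[4] = uvswq$yysy
  sorted[5] = vswq$yysyu
  sorted[6] = wq$yysyuvs
  sorted[7] = ysyuvswq$y
  sorted[8] = yuvswq$yys
  sorted[9] = yysyuvswq$
sorted[8] = yuvswq$yys

Answer: yuvswq$yys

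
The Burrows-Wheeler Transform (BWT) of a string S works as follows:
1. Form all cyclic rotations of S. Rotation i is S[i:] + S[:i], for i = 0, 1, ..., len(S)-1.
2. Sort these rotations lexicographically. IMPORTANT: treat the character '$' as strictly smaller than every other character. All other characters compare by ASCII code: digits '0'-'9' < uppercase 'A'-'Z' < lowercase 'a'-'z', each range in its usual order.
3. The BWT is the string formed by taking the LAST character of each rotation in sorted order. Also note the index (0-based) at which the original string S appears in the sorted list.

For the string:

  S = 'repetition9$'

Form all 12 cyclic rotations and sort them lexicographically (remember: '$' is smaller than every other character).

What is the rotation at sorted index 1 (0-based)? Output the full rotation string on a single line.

All 12 rotations (rotation i = S[i:]+S[:i]):
  rot[0] = repetition9$
  rot[1] = epetition9$r
  rot[2] = petition9$re
  rot[3] = etition9$rep
  rot[4] = tition9$repe
  rot[5] = ition9$repet
  rot[6] = tion9$repeti
  rot[7] = ion9$repetit
  rot[8] = on9$repetiti
  rot[9] = n9$repetitio
  rot[10] = 9$repetition
  rot[11] = $repetition9
Sorted (with $ < everything):
  sorted[0] = $repetition9
  sorted[1] = 9$repetition
  sorted[2] = epetition9$r
  sorted[3] = etition9$rep
  sorted[4] = ion9$repetit
  sorted[5] = ition9$repet
  sorted[6] = n9$repetitio
  sorted[7] = on9$repetiti
  sorted[8] = petition9$re
  sorted[9] = repetition9$
  sorted[10] = tion9$repeti
  sorted[11] = tition9$repe
sorted[1] = 9$repetition

Answer: 9$repetition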